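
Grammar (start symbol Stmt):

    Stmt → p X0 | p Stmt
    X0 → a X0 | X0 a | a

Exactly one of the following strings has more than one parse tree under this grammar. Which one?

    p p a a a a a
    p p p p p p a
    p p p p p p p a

p p a a a a a: 16 trees
p p p p p p a: 1 tree
p p p p p p p a: 1 tree

p p a a a a a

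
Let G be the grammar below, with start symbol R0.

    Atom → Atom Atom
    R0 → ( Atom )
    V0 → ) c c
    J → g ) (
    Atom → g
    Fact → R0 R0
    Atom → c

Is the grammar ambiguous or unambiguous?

Witness: ( c c c )

Derivation 1: R0 ⇒ ( Atom ) ⇒ ( Atom Atom ) ⇒ ( Atom Atom Atom ) ⇒ ( c Atom Atom ) ⇒ ( c c Atom ) ⇒ ( c c c )
Derivation 2: R0 ⇒ ( Atom ) ⇒ ( Atom Atom ) ⇒ ( c Atom ) ⇒ ( c Atom Atom ) ⇒ ( c c Atom ) ⇒ ( c c c )

Two distinct leftmost derivations for the same string.

Ambiguous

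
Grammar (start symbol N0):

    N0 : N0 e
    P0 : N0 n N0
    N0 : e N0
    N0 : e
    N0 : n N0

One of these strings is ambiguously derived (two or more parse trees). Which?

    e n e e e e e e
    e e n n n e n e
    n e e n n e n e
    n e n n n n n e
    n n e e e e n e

e n e e e e e e

e n e e e e e e: 120 trees
e e n n n e n e: 1 tree
n e e n n e n e: 1 tree
n e n n n n n e: 1 tree
n n e e e e n e: 1 tree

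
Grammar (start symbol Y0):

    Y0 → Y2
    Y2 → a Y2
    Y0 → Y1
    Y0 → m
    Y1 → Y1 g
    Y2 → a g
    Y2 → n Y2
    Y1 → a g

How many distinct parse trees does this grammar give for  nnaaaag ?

1

Parse trees for nnaaaag:
  [Y0 [Y2 n [Y2 n [Y2 a [Y2 a [Y2 a [Y2 a g]]]]]]]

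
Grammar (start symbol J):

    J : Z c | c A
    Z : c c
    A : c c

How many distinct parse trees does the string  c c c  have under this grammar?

Parse trees for c c c:
  [J [Z c c] c]
  [J c [A c c]]

2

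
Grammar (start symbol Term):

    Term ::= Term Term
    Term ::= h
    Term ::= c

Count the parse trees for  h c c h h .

14

Parse trees for h c c h h (showing first 6 of 14):
  [Term [Term h] [Term [Term c] [Term [Term c] [Term [Term h] [Term h]]]]]
  [Term [Term h] [Term [Term c] [Term [Term [Term c] [Term h]] [Term h]]]]
  [Term [Term h] [Term [Term [Term c] [Term c]] [Term [Term h] [Term h]]]]
  [Term [Term h] [Term [Term [Term c] [Term [Term c] [Term h]]] [Term h]]]
  [Term [Term h] [Term [Term [Term [Term c] [Term c]] [Term h]] [Term h]]]
  [Term [Term [Term h] [Term c]] [Term [Term c] [Term [Term h] [Term h]]]]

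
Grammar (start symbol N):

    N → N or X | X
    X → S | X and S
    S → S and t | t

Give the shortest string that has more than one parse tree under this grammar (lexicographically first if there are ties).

t and t

length 1: no string has ≥2 trees
length 3: t and t has 2 parse trees

Two derivations of t and t:
  N ⇒ X ⇒ S ⇒ S and t ⇒ t and t
  N ⇒ X ⇒ X and S ⇒ S and S ⇒ t and S ⇒ t and t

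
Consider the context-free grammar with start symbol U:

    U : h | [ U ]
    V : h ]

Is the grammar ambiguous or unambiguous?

Unambiguous

Only U is reachable from U; ignoring the rest: L(U) is { openⁿ atom closeⁿ : n ≥ 0 }. The bracket depth fixes n, and the derivation is forced at every step.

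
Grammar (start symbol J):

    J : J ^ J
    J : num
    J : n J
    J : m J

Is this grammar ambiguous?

Witness: m num ^ num

Derivation 1: J ⇒ J ^ J ⇒ m J ^ J ⇒ m num ^ J ⇒ m num ^ num
Derivation 2: J ⇒ m J ⇒ m J ^ J ⇒ m num ^ J ⇒ m num ^ num

Two distinct leftmost derivations for the same string.

Ambiguous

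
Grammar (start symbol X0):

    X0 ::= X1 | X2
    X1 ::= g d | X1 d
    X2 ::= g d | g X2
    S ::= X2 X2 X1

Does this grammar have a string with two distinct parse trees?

Ambiguous

Witness: g d

Derivation 1: X0 ⇒ X1 ⇒ g d
Derivation 2: X0 ⇒ X2 ⇒ g d

Two distinct leftmost derivations for the same string.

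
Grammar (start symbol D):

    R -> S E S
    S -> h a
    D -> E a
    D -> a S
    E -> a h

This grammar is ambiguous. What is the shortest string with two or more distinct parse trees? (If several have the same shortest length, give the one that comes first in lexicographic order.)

a h a

length 3: a h a has 2 parse trees

Two derivations of a h a:
  D ⇒ E a ⇒ a h a
  D ⇒ a S ⇒ a h a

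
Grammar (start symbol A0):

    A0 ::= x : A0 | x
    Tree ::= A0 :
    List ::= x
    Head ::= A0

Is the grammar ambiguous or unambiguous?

Unambiguous

Only A0 is reachable from A0; ignoring the rest: The reachable grammar is A → atom sep A | atom. Each atom is followed by either the separator (recurse) or end-of-string (stop) — no choice point.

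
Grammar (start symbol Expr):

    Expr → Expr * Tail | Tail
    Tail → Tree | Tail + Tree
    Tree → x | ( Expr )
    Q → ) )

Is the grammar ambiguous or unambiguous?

(Q is unreachable from Expr, so its rules don't affect L(Expr).) The grammar is stratified — Expr handles '*' (left-recursive), Tail handles '+', Tree atoms. Each operator has a fixed associativity and precedence level, so every string has one parse.

Unambiguous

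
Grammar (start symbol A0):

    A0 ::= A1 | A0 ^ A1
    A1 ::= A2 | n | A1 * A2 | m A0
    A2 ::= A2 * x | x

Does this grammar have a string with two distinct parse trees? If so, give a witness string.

Witness: x * x

Derivation 1: A0 ⇒ A1 ⇒ A2 ⇒ A2 * x ⇒ x * x
Derivation 2: A0 ⇒ A1 ⇒ A1 * A2 ⇒ A2 * A2 ⇒ x * A2 ⇒ x * x

Two distinct leftmost derivations for the same string.

Ambiguous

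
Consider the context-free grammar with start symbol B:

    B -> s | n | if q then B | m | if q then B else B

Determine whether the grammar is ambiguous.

Ambiguous

Witness: if q then if q then m else m

Derivation 1: B ⇒ if q then B ⇒ if q then if q then B else B ⇒ if q then if q then m else B ⇒ if q then if q then m else m
Derivation 2: B ⇒ if q then B else B ⇒ if q then if q then B else B ⇒ if q then if q then m else B ⇒ if q then if q then m else m

Two distinct leftmost derivations for the same string.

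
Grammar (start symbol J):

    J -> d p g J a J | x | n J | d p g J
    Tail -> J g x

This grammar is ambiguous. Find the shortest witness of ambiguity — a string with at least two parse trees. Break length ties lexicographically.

d p g d p g x a x

length 1: no string has ≥2 trees
length 2: no string has ≥2 trees
length 3: no string has ≥2 trees
length 4: no string has ≥2 trees
length 5: no string has ≥2 trees
length 6: no string has ≥2 trees
length 7: no string has ≥2 trees
length 8: no string has ≥2 trees
length 9: d p g d p g x a x has 2 parse trees

Two derivations of d p g d p g x a x:
  J ⇒ d p g J a J ⇒ d p g d p g J a J ⇒ d p g d p g x a J ⇒ d p g d p g x a x
  J ⇒ d p g J ⇒ d p g d p g J a J ⇒ d p g d p g x a J ⇒ d p g d p g x a x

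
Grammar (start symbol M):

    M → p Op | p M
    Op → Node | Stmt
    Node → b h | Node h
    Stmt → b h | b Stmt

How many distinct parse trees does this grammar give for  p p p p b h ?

Parse trees for p p p p b h:
  [M p [M p [M p [M p [Op [Node b h]]]]]]
  [M p [M p [M p [M p [Op [Stmt b h]]]]]]

2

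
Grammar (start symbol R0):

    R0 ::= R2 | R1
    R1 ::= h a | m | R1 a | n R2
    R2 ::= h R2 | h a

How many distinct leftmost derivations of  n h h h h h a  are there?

Parse trees for n h h h h h a:
  [R0 [R1 n [R2 h [R2 h [R2 h [R2 h [R2 h a]]]]]]]

1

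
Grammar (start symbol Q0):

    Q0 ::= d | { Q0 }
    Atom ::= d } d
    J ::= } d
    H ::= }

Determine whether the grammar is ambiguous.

Unambiguous

Only Q0 is reachable from Q0; ignoring the rest: Each string is a nest of matched brackets around a single atom. An opening bracket forces the recursive rule; an atom forces the base rule.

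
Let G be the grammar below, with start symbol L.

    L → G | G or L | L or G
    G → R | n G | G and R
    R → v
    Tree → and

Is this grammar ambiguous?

Ambiguous

Witness: v or v

Derivation 1: L ⇒ G or L ⇒ R or L ⇒ v or L ⇒ v or G ⇒ v or R ⇒ v or v
Derivation 2: L ⇒ L or G ⇒ G or G ⇒ R or G ⇒ v or G ⇒ v or R ⇒ v or v

Two distinct leftmost derivations for the same string.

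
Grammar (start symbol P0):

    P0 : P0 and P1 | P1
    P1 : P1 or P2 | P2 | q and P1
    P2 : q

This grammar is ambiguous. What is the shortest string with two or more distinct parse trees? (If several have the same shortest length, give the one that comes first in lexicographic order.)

q and q

length 1: no string has ≥2 trees
length 3: q and q has 2 parse trees

Two derivations of q and q:
  P0 ⇒ P0 and P1 ⇒ P1 and P1 ⇒ P2 and P1 ⇒ q and P1 ⇒ q and P2 ⇒ q and q
  P0 ⇒ P1 ⇒ q and P1 ⇒ q and P2 ⇒ q and q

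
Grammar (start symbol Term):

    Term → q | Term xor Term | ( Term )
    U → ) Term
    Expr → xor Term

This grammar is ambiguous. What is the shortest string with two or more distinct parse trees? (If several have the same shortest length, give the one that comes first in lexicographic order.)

q xor q xor q

length 1: no string has ≥2 trees
length 3: no string has ≥2 trees
length 5: q xor q xor q has 2 parse trees

Two derivations of q xor q xor q:
  Term ⇒ Term xor Term ⇒ q xor Term ⇒ q xor Term xor Term ⇒ q xor q xor Term ⇒ q xor q xor q
  Term ⇒ Term xor Term ⇒ Term xor Term xor Term ⇒ q xor Term xor Term ⇒ q xor q xor Term ⇒ q xor q xor q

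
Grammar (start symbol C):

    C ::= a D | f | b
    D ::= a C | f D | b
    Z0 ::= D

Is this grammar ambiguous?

Only C, D are reachable from C; ignoring the rest: Restricted to the reachable nonterminals, every rule has the form A → t or A → t B, and no two rules for the same A share a first terminal. The grammar encodes a DFA — one run per string.

Unambiguous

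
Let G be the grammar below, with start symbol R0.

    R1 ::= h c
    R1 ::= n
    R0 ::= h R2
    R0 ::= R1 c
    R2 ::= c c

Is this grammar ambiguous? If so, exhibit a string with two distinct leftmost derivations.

Ambiguous

Witness: h c c

Derivation 1: R0 ⇒ h R2 ⇒ h c c
Derivation 2: R0 ⇒ R1 c ⇒ h c c

Two distinct leftmost derivations for the same string.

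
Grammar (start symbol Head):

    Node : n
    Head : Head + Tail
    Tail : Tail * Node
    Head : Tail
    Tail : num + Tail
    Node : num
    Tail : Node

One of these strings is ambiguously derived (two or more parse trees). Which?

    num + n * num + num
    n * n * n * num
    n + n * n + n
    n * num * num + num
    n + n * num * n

num + n * num + num

num + n * num + num: 3 trees
n * n * n * num: 1 tree
n + n * n + n: 1 tree
n * num * num + num: 1 tree
n + n * num * n: 1 tree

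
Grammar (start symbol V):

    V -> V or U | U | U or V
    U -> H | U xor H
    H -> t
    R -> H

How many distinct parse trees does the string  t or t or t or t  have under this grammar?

8

Parse trees for t or t or t or t:
  [V [V [V [V [U [H t]]] or [U [H t]]] or [U [H t]]] or [U [H t]]]
  [V [V [V [U [H t]] or [V [U [H t]]]] or [U [H t]]] or [U [H t]]]
  [V [V [U [H t]] or [V [V [U [H t]]] or [U [H t]]]] or [U [H t]]]
  [V [V [U [H t]] or [V [U [H t]] or [V [U [H t]]]]] or [U [H t]]]
  [V [U [H t]] or [V [V [V [U [H t]]] or [U [H t]]] or [U [H t]]]]
  [V [U [H t]] or [V [V [U [H t]] or [V [U [H t]]]] or [U [H t]]]]
  [V [U [H t]] or [V [U [H t]] or [V [V [U [H t]]] or [U [H t]]]]]
  [V [U [H t]] or [V [U [H t]] or [V [U [H t]] or [V [U [H t]]]]]]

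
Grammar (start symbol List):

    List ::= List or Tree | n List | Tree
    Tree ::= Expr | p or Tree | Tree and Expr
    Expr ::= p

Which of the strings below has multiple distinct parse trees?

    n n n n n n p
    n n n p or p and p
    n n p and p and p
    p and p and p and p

n n n n n n p: 1 tree
n n n p or p and p: 6 trees
n n p and p and p: 1 tree
p and p and p and p: 1 tree

n n n p or p and p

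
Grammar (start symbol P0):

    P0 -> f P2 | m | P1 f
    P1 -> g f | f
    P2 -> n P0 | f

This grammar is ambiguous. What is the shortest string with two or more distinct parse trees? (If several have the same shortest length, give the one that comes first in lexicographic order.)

f f

length 1: no string has ≥2 trees
length 2: f f has 2 parse trees

Two derivations of f f:
  P0 ⇒ f P2 ⇒ f f
  P0 ⇒ P1 f ⇒ f f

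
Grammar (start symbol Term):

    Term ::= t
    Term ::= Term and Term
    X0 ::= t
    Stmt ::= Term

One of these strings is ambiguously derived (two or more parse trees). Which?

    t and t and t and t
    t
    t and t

t and t and t and t

t and t and t and t: 5 trees
t: 1 tree
t and t: 1 tree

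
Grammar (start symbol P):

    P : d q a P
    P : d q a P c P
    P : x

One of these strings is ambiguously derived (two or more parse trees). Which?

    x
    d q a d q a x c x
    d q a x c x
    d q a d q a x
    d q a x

d q a d q a x c x

x: 1 tree
d q a d q a x c x: 2 trees
d q a x c x: 1 tree
d q a d q a x: 1 tree
d q a x: 1 tree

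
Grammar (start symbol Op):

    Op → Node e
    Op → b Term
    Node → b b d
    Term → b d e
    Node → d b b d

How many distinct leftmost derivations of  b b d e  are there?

2

Parse trees for b b d e:
  [Op [Node b b d] e]
  [Op b [Term b d e]]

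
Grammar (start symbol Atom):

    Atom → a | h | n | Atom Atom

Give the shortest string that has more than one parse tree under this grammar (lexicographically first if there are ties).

length 1: no string has ≥2 trees
length 2: no string has ≥2 trees
length 3: a a a has 2 parse trees

Two derivations of a a a:
  Atom ⇒ Atom Atom ⇒ a Atom ⇒ a Atom Atom ⇒ a a Atom ⇒ a a a
  Atom ⇒ Atom Atom ⇒ Atom Atom Atom ⇒ a Atom Atom ⇒ a a Atom ⇒ a a a

a a a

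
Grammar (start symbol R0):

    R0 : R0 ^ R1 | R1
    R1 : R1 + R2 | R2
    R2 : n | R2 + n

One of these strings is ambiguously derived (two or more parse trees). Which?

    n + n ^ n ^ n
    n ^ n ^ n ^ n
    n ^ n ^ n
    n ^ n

n + n ^ n ^ n: 2 trees
n ^ n ^ n ^ n: 1 tree
n ^ n ^ n: 1 tree
n ^ n: 1 tree

n + n ^ n ^ n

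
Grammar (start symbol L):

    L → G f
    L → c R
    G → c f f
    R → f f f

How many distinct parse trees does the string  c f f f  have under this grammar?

2

Parse trees for c f f f:
  [L [G c f f] f]
  [L c [R f f f]]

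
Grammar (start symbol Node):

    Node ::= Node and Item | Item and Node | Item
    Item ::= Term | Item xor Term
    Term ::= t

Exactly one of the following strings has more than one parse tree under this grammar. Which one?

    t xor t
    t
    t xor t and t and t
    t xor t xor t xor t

t xor t and t and t

t xor t: 1 tree
t: 1 tree
t xor t and t and t: 4 trees
t xor t xor t xor t: 1 tree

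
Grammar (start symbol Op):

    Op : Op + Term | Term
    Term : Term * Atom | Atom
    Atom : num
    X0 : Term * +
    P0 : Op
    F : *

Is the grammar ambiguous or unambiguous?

Unambiguous

(X0, P0, F are unreachable from Op, so their rules don't affect L(Op).) The grammar is stratified — Op handles '+' (left-recursive), Term handles '*', Atom atoms. Each operator has a fixed associativity and precedence level, so every string has one parse.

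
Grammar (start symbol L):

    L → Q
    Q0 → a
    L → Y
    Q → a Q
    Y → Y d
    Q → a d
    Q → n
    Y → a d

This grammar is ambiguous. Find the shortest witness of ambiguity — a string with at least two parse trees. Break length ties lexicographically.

length 1: no string has ≥2 trees
length 2: a d has 2 parse trees

Two derivations of a d:
  L ⇒ Q ⇒ a d
  L ⇒ Y ⇒ a d

a d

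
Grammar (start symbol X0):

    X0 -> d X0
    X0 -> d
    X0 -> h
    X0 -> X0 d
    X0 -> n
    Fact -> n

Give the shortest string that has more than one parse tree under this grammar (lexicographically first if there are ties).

d d

length 1: no string has ≥2 trees
length 2: d d has 2 parse trees

Two derivations of d d:
  X0 ⇒ d X0 ⇒ d d
  X0 ⇒ X0 d ⇒ d d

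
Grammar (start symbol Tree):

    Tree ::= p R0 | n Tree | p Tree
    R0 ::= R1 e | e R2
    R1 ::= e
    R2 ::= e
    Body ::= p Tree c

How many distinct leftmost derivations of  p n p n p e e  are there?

Parse trees for p n p n p e e:
  [Tree p [Tree n [Tree p [Tree n [Tree p [R0 [R1 e] e]]]]]]
  [Tree p [Tree n [Tree p [Tree n [Tree p [R0 e [R2 e]]]]]]]

2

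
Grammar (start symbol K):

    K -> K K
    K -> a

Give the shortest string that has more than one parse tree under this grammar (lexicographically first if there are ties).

a a a

length 1: no string has ≥2 trees
length 2: no string has ≥2 trees
length 3: a a a has 2 parse trees

Two derivations of a a a:
  K ⇒ K K ⇒ K K K ⇒ a K K ⇒ a a K ⇒ a a a
  K ⇒ K K ⇒ a K ⇒ a K K ⇒ a a K ⇒ a a a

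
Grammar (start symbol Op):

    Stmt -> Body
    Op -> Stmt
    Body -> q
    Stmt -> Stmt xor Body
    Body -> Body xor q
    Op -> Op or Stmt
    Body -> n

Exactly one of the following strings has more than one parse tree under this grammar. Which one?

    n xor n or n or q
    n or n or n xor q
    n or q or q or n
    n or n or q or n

n or n or n xor q

n xor n or n or q: 1 tree
n or n or n xor q: 2 trees
n or q or q or n: 1 tree
n or n or q or n: 1 tree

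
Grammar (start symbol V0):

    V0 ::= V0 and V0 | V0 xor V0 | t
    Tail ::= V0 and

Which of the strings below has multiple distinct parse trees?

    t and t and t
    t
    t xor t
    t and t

t and t and t

t and t and t: 2 trees
t: 1 tree
t xor t: 1 tree
t and t: 1 tree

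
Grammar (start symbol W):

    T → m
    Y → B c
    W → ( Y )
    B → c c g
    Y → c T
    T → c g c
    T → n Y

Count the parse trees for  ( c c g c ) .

2

Parse trees for ( c c g c ):
  [W ( [Y [B c c g] c] )]
  [W ( [Y c [T c g c]] )]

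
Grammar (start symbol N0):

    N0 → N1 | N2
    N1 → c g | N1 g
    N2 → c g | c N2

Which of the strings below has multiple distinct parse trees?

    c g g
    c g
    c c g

c g g: 1 tree
c g: 2 trees
c c g: 1 tree

c g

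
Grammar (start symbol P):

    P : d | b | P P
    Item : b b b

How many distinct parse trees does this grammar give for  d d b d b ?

Parse trees for d d b d b (showing first 6 of 14):
  [P [P d] [P [P d] [P [P b] [P [P d] [P b]]]]]
  [P [P d] [P [P d] [P [P [P b] [P d]] [P b]]]]
  [P [P d] [P [P [P d] [P b]] [P [P d] [P b]]]]
  [P [P d] [P [P [P d] [P [P b] [P d]]] [P b]]]
  [P [P d] [P [P [P [P d] [P b]] [P d]] [P b]]]
  [P [P [P d] [P d]] [P [P b] [P [P d] [P b]]]]

14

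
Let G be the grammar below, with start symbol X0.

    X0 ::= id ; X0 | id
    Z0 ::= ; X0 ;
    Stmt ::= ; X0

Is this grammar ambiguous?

Unambiguous

(Z0, Stmt are unreachable from X0, so their rules don't affect L(X0).) The reachable grammar is A → atom sep A | atom. Each atom is followed by either the separator (recurse) or end-of-string (stop) — no choice point.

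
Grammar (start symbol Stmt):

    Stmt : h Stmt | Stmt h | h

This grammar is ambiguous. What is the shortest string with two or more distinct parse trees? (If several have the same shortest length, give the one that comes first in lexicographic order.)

length 1: no string has ≥2 trees
length 2: h h has 2 parse trees

Two derivations of h h:
  Stmt ⇒ h Stmt ⇒ h h
  Stmt ⇒ Stmt h ⇒ h h

h h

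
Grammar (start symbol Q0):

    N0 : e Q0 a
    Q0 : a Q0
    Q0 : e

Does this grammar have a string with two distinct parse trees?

Unambiguous

(N0 is unreachable from Q0, so its rules don't affect L(Q0).) The reachable rules are right-linear with at most one rule per (nonterminal, next-terminal) pair. Each input token forces the next rule, so parsing is deterministic.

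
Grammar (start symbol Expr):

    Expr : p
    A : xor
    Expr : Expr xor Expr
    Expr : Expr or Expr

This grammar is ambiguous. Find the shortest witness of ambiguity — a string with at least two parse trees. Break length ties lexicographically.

length 1: no string has ≥2 trees
length 3: no string has ≥2 trees
length 5: p or p or p has 2 parse trees

Two derivations of p or p or p:
  Expr ⇒ Expr or Expr ⇒ p or Expr ⇒ p or Expr or Expr ⇒ p or p or Expr ⇒ p or p or p
  Expr ⇒ Expr or Expr ⇒ Expr or Expr or Expr ⇒ p or Expr or Expr ⇒ p or p or Expr ⇒ p or p or p

p or p or p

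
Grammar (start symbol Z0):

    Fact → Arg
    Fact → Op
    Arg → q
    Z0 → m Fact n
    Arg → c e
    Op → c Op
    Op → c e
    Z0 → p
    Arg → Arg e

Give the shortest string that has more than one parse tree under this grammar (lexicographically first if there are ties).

m c e n

length 1: no string has ≥2 trees
length 3: no string has ≥2 trees
length 4: m c e n has 2 parse trees

Two derivations of m c e n:
  Z0 ⇒ m Fact n ⇒ m Arg n ⇒ m c e n
  Z0 ⇒ m Fact n ⇒ m Op n ⇒ m c e n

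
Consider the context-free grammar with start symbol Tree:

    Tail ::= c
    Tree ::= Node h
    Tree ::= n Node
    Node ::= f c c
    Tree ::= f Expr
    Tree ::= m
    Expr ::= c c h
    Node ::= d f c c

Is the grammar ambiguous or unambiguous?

Witness: f c c h

Derivation 1: Tree ⇒ Node h ⇒ f c c h
Derivation 2: Tree ⇒ f Expr ⇒ f c c h

Two distinct leftmost derivations for the same string.

Ambiguous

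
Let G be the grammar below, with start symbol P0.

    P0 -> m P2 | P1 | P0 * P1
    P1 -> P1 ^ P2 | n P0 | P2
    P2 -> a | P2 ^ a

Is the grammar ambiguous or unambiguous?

Ambiguous

Witness: a ^ a

Derivation 1: P0 ⇒ P1 ⇒ P1 ^ P2 ⇒ P2 ^ P2 ⇒ a ^ P2 ⇒ a ^ a
Derivation 2: P0 ⇒ P1 ⇒ P2 ⇒ P2 ^ a ⇒ a ^ a

Two distinct leftmost derivations for the same string.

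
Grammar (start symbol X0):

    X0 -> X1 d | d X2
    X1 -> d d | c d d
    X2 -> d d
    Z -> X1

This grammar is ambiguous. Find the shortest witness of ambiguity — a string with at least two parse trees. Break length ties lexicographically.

d d d

length 3: d d d has 2 parse trees

Two derivations of d d d:
  X0 ⇒ X1 d ⇒ d d d
  X0 ⇒ d X2 ⇒ d d d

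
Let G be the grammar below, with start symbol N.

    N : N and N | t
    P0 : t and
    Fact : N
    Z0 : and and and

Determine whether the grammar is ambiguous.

Witness: t and t and t

Derivation 1: N ⇒ N and N ⇒ N and N and N ⇒ t and N and N ⇒ t and t and N ⇒ t and t and t
Derivation 2: N ⇒ N and N ⇒ t and N ⇒ t and N and N ⇒ t and t and N ⇒ t and t and t

Two distinct leftmost derivations for the same string.

Ambiguous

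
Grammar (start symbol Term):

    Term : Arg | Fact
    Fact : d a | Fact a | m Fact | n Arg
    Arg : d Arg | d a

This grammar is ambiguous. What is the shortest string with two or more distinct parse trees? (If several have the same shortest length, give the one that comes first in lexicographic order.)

length 2: d a has 2 parse trees

Two derivations of d a:
  Term ⇒ Arg ⇒ d a
  Term ⇒ Fact ⇒ d a

d a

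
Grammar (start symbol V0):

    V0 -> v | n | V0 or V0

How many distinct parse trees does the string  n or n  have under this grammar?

1

Parse trees for n or n:
  [V0 [V0 n] or [V0 n]]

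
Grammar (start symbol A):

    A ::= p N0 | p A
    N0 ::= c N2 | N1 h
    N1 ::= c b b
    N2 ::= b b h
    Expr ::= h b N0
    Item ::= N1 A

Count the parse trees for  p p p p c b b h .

Parse trees for p p p p c b b h:
  [A p [A p [A p [A p [N0 c [N2 b b h]]]]]]
  [A p [A p [A p [A p [N0 [N1 c b b] h]]]]]

2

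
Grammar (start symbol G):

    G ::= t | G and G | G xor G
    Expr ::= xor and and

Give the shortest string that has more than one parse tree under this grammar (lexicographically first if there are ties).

length 1: no string has ≥2 trees
length 3: no string has ≥2 trees
length 5: t and t and t has 2 parse trees

Two derivations of t and t and t:
  G ⇒ G and G ⇒ t and G ⇒ t and G and G ⇒ t and t and G ⇒ t and t and t
  G ⇒ G and G ⇒ G and G and G ⇒ t and G and G ⇒ t and t and G ⇒ t and t and t

t and t and t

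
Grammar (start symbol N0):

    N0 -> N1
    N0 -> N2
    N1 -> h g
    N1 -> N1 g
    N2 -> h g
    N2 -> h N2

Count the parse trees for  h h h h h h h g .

Parse trees for h h h h h h h g:
  [N0 [N2 h [N2 h [N2 h [N2 h [N2 h [N2 h [N2 h g]]]]]]]]

1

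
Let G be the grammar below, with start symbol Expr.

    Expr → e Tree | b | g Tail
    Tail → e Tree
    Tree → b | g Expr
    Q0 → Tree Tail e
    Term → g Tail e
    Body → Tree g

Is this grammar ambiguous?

Unambiguous

(Q0, Term, Body are unreachable from Expr, so their rules don't affect L(Expr).) Each reachable nonterminal has at most one production per leading terminal, and all productions are right-linear; the derivation is determined token-by-token.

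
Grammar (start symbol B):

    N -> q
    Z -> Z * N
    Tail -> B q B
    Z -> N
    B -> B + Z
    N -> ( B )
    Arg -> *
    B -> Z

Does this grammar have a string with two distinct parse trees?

Unambiguous

(Tail, Arg are unreachable from B, so their rules don't affect L(B).) This is a standard precedence ladder (B over Z over N), with each level left-recursive on its own operator ('+' at B, '*' at Z). That structure is LR(1), hence unambiguous.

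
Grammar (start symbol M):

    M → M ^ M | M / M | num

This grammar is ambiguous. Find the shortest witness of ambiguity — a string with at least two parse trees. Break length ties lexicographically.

num / num / num

length 1: no string has ≥2 trees
length 3: no string has ≥2 trees
length 5: num / num / num has 2 parse trees

Two derivations of num / num / num:
  M ⇒ M / M ⇒ M / M / M ⇒ num / M / M ⇒ num / num / M ⇒ num / num / num
  M ⇒ M / M ⇒ num / M ⇒ num / M / M ⇒ num / num / M ⇒ num / num / num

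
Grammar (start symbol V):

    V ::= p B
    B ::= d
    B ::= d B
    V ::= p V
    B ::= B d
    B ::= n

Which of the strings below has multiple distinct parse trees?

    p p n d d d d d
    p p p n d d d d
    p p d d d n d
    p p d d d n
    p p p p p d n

p p n d d d d d: 1 tree
p p p n d d d d: 1 tree
p p d d d n d: 4 trees
p p d d d n: 1 tree
p p p p p d n: 1 tree

p p d d d n d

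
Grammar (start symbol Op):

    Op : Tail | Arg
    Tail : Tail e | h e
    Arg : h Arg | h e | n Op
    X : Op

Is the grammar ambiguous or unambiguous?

Ambiguous

Witness: h e

Derivation 1: Op ⇒ Tail ⇒ h e
Derivation 2: Op ⇒ Arg ⇒ h e

Two distinct leftmost derivations for the same string.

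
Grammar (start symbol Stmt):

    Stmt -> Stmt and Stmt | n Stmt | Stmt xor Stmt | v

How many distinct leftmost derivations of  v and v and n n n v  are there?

Parse trees for v and v and n n n v:
  [Stmt [Stmt v] and [Stmt [Stmt v] and [Stmt n [Stmt n [Stmt n [Stmt v]]]]]]
  [Stmt [Stmt [Stmt v] and [Stmt v]] and [Stmt n [Stmt n [Stmt n [Stmt v]]]]]

2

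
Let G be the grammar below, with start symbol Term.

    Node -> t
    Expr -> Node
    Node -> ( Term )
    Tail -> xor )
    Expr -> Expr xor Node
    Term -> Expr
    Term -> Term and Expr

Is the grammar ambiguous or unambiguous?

Only Term, Expr, Node are reachable from Term; ignoring the rest: The grammar is stratified — Term handles 'and' (left-recursive), Expr handles 'xor', Node atoms. Each operator has a fixed associativity and precedence level, so every string has one parse.

Unambiguous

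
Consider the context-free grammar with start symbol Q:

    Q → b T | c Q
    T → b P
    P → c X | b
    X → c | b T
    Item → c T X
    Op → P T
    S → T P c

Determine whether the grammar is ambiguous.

Only Q, T, P, X are reachable from Q; ignoring the rest: The reachable rules are right-linear with at most one rule per (nonterminal, next-terminal) pair. Each input token forces the next rule, so parsing is deterministic.

Unambiguous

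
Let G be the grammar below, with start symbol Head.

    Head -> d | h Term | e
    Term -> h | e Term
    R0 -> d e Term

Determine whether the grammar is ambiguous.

(R0 is unreachable from Head, so its rules don't affect L(Head).) The reachable rules are right-linear with at most one rule per (nonterminal, next-terminal) pair. Each input token forces the next rule, so parsing is deterministic.

Unambiguous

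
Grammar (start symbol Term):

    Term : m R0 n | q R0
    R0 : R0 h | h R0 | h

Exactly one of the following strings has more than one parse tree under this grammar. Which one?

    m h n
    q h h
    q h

m h n: 1 tree
q h h: 2 trees
q h: 1 tree

q h h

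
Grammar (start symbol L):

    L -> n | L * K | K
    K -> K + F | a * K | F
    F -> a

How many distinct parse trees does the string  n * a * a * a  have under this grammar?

4

Parse trees for n * a * a * a:
  [L [L n] * [K a * [K a * [K [F a]]]]]
  [L [L [L n] * [K [F a]]] * [K a * [K [F a]]]]
  [L [L [L n] * [K a * [K [F a]]]] * [K [F a]]]
  [L [L [L [L n] * [K [F a]]] * [K [F a]]] * [K [F a]]]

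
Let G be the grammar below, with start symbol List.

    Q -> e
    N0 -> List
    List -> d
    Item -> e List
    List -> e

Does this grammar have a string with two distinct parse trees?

Unambiguous

Only List is reachable from List; ignoring the rest: The reachable rules are right-linear with at most one rule per (nonterminal, next-terminal) pair. Each input token forces the next rule, so parsing is deterministic.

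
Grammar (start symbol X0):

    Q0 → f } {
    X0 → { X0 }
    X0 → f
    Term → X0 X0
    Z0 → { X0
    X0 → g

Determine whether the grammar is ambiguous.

Unambiguous

Only X0 is reachable from X0; ignoring the rest: Each string is a nest of matched brackets around a single atom. An opening bracket forces the recursive rule; an atom forces the base rule.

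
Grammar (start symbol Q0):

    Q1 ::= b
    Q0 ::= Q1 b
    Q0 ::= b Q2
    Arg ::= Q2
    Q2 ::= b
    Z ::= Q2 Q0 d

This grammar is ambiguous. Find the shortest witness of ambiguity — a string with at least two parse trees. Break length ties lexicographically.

length 2: b b has 2 parse trees

Two derivations of b b:
  Q0 ⇒ Q1 b ⇒ b b
  Q0 ⇒ b Q2 ⇒ b b

b b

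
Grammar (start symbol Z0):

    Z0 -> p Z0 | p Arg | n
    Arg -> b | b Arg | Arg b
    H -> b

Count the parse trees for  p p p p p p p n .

1

Parse trees for p p p p p p p n:
  [Z0 p [Z0 p [Z0 p [Z0 p [Z0 p [Z0 p [Z0 p [Z0 n]]]]]]]]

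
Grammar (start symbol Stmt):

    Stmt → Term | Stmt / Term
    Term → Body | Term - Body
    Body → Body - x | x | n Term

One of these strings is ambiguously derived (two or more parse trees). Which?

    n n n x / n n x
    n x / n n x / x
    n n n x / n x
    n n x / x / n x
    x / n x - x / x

n n n x / n n x: 1 tree
n x / n n x / x: 1 tree
n n n x / n x: 1 tree
n n x / x / n x: 1 tree
x / n x - x / x: 4 trees

x / n x - x / x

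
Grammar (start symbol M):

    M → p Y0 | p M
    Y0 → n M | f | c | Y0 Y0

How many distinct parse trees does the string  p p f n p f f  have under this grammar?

3

Parse trees for p p f n p f f:
  [M p [M p [Y0 [Y0 f] [Y0 n [M p [Y0 [Y0 f] [Y0 f]]]]]]]
  [M p [M p [Y0 [Y0 f] [Y0 [Y0 n [M p [Y0 f]]] [Y0 f]]]]]
  [M p [M p [Y0 [Y0 [Y0 f] [Y0 n [M p [Y0 f]]]] [Y0 f]]]]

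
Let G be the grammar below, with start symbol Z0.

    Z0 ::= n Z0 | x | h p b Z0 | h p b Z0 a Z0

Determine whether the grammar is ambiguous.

Ambiguous

Witness: h p b h p b x a x

Derivation 1: Z0 ⇒ h p b Z0 ⇒ h p b h p b Z0 a Z0 ⇒ h p b h p b x a Z0 ⇒ h p b h p b x a x
Derivation 2: Z0 ⇒ h p b Z0 a Z0 ⇒ h p b h p b Z0 a Z0 ⇒ h p b h p b x a Z0 ⇒ h p b h p b x a x

Two distinct leftmost derivations for the same string.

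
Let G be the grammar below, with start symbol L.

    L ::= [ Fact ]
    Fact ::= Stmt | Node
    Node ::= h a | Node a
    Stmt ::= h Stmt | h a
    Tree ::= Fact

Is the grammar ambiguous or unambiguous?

Ambiguous

Witness: [ h a ]

Derivation 1: L ⇒ [ Fact ] ⇒ [ Stmt ] ⇒ [ h a ]
Derivation 2: L ⇒ [ Fact ] ⇒ [ Node ] ⇒ [ h a ]

Two distinct leftmost derivations for the same string.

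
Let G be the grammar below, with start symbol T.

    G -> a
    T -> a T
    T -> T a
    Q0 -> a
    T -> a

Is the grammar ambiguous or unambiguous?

Ambiguous

Witness: a a

Derivation 1: T ⇒ a T ⇒ a a
Derivation 2: T ⇒ T a ⇒ a a

Two distinct leftmost derivations for the same string.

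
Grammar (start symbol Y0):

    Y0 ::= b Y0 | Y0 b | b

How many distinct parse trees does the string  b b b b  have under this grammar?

8

Parse trees for b b b b:
  [Y0 b [Y0 b [Y0 b [Y0 b]]]]
  [Y0 b [Y0 b [Y0 [Y0 b] b]]]
  [Y0 b [Y0 [Y0 b [Y0 b]] b]]
  [Y0 b [Y0 [Y0 [Y0 b] b] b]]
  [Y0 [Y0 b [Y0 b [Y0 b]]] b]
  [Y0 [Y0 b [Y0 [Y0 b] b]] b]
  [Y0 [Y0 [Y0 b [Y0 b]] b] b]
  [Y0 [Y0 [Y0 [Y0 b] b] b] b]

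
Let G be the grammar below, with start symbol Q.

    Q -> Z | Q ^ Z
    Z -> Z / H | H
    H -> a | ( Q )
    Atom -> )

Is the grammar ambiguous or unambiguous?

Only Q, Z, H are reachable from Q; ignoring the rest: This is a standard precedence ladder (Q over Z over H), with each level left-recursive on its own operator ('^' at Q, '/' at Z). That structure is LR(1), hence unambiguous.

Unambiguous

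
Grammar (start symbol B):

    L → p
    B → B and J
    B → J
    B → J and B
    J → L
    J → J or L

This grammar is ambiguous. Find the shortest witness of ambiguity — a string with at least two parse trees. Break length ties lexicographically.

length 1: no string has ≥2 trees
length 3: p and p has 2 parse trees

Two derivations of p and p:
  B ⇒ B and J ⇒ J and J ⇒ L and J ⇒ p and J ⇒ p and L ⇒ p and p
  B ⇒ J and B ⇒ L and B ⇒ p and B ⇒ p and J ⇒ p and L ⇒ p and p

p and p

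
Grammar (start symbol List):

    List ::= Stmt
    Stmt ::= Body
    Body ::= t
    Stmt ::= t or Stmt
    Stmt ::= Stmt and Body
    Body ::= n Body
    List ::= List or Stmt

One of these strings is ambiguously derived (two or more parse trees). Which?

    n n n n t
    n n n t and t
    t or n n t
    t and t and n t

t or n n t

n n n n t: 1 tree
n n n t and t: 1 tree
t or n n t: 2 trees
t and t and n t: 1 tree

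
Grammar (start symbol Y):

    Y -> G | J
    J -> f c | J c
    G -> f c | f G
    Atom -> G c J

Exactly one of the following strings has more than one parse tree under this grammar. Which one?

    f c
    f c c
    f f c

f c: 2 trees
f c c: 1 tree
f f c: 1 tree

f c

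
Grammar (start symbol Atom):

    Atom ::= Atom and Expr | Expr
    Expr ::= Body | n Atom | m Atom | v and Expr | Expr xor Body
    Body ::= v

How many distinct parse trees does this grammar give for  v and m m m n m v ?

Parse trees for v and m m m n m v:
  [Atom [Atom [Expr [Body v]]] and [Expr m [Atom [Expr m [Atom [Expr m [Atom [Expr n [Atom [Expr m [Atom [Expr [Body v]]]]]]]]]]]]]
  [Atom [Expr v and [Expr m [Atom [Expr m [Atom [Expr m [Atom [Expr n [Atom [Expr m [Atom [Expr [Body v]]]]]]]]]]]]]]

2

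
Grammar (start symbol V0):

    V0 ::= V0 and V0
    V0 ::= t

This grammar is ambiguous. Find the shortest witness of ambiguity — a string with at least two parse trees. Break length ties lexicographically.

length 1: no string has ≥2 trees
length 3: no string has ≥2 trees
length 5: t and t and t has 2 parse trees

Two derivations of t and t and t:
  V0 ⇒ V0 and V0 ⇒ V0 and V0 and V0 ⇒ t and V0 and V0 ⇒ t and t and V0 ⇒ t and t and t
  V0 ⇒ V0 and V0 ⇒ t and V0 ⇒ t and V0 and V0 ⇒ t and t and V0 ⇒ t and t and t

t and t and t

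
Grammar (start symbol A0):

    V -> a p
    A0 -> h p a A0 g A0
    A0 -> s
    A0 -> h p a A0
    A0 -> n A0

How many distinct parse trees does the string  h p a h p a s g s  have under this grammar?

Parse trees for h p a h p a s g s:
  [A0 h p a [A0 h p a [A0 s]] g [A0 s]]
  [A0 h p a [A0 h p a [A0 s] g [A0 s]]]

2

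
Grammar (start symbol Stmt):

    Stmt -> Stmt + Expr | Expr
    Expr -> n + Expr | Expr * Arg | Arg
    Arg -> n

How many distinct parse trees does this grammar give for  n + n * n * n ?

Parse trees for n + n * n * n:
  [Stmt [Stmt [Expr [Arg n]]] + [Expr [Expr [Expr [Arg n]] * [Arg n]] * [Arg n]]]
  [Stmt [Expr n + [Expr [Expr [Expr [Arg n]] * [Arg n]] * [Arg n]]]]
  [Stmt [Expr [Expr n + [Expr [Expr [Arg n]] * [Arg n]]] * [Arg n]]]
  [Stmt [Expr [Expr [Expr n + [Expr [Arg n]]] * [Arg n]] * [Arg n]]]

4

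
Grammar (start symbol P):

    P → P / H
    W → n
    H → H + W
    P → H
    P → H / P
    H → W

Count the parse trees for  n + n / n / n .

4

Parse trees for n + n / n / n:
  [P [P [P [H [H [W n]] + [W n]]] / [H [W n]]] / [H [W n]]]
  [P [P [H [H [W n]] + [W n]] / [P [H [W n]]]] / [H [W n]]]
  [P [H [H [W n]] + [W n]] / [P [P [H [W n]]] / [H [W n]]]]
  [P [H [H [W n]] + [W n]] / [P [H [W n]] / [P [H [W n]]]]]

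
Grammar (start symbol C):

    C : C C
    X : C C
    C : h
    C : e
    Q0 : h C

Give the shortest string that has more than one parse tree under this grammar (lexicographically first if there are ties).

length 1: no string has ≥2 trees
length 2: no string has ≥2 trees
length 3: e e e has 2 parse trees

Two derivations of e e e:
  C ⇒ C C ⇒ C C C ⇒ e C C ⇒ e e C ⇒ e e e
  C ⇒ C C ⇒ e C ⇒ e C C ⇒ e e C ⇒ e e e

e e e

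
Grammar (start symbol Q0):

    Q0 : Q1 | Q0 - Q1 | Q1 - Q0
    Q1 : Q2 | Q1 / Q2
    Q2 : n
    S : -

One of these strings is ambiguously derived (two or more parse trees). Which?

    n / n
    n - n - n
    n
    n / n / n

n - n - n

n / n: 1 tree
n - n - n: 4 trees
n: 1 tree
n / n / n: 1 tree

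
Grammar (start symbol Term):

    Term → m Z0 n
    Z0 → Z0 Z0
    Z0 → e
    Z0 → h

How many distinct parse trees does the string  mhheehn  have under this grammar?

Parse trees for mhheehn (showing first 6 of 14):
  [Term m [Z0 [Z0 h] [Z0 [Z0 h] [Z0 [Z0 e] [Z0 [Z0 e] [Z0 h]]]]] n]
  [Term m [Z0 [Z0 h] [Z0 [Z0 h] [Z0 [Z0 [Z0 e] [Z0 e]] [Z0 h]]]] n]
  [Term m [Z0 [Z0 h] [Z0 [Z0 [Z0 h] [Z0 e]] [Z0 [Z0 e] [Z0 h]]]] n]
  [Term m [Z0 [Z0 h] [Z0 [Z0 [Z0 h] [Z0 [Z0 e] [Z0 e]]] [Z0 h]]] n]
  [Term m [Z0 [Z0 h] [Z0 [Z0 [Z0 [Z0 h] [Z0 e]] [Z0 e]] [Z0 h]]] n]
  [Term m [Z0 [Z0 [Z0 h] [Z0 h]] [Z0 [Z0 e] [Z0 [Z0 e] [Z0 h]]]] n]

14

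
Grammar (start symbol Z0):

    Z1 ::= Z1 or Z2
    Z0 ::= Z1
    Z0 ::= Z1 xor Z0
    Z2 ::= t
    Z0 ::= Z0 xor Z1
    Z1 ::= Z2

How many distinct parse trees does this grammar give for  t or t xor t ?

Parse trees for t or t xor t:
  [Z0 [Z1 [Z1 [Z2 t]] or [Z2 t]] xor [Z0 [Z1 [Z2 t]]]]
  [Z0 [Z0 [Z1 [Z1 [Z2 t]] or [Z2 t]]] xor [Z1 [Z2 t]]]

2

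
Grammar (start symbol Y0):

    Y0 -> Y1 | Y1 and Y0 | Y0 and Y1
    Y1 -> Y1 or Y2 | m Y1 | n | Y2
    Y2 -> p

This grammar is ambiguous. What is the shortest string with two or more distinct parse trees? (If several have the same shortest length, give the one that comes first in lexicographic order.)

length 1: no string has ≥2 trees
length 2: no string has ≥2 trees
length 3: n and n has 2 parse trees

Two derivations of n and n:
  Y0 ⇒ Y1 and Y0 ⇒ n and Y0 ⇒ n and Y1 ⇒ n and n
  Y0 ⇒ Y0 and Y1 ⇒ Y1 and Y1 ⇒ n and Y1 ⇒ n and n

n and n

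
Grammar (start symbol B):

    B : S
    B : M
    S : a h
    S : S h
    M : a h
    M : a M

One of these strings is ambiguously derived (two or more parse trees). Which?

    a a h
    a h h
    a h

a a h: 1 tree
a h h: 1 tree
a h: 2 trees

a h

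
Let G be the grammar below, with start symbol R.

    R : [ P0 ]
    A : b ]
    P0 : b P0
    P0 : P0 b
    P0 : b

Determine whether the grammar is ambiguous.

Ambiguous

Witness: [ b b ]

Derivation 1: R ⇒ [ P0 ] ⇒ [ b P0 ] ⇒ [ b b ]
Derivation 2: R ⇒ [ P0 ] ⇒ [ P0 b ] ⇒ [ b b ]

Two distinct leftmost derivations for the same string.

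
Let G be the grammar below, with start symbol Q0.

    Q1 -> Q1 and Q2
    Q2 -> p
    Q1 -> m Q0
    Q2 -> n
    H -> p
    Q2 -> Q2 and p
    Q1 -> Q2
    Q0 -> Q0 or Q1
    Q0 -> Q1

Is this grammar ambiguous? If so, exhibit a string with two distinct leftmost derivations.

Witness: n and p

Derivation 1: Q0 ⇒ Q1 ⇒ Q1 and Q2 ⇒ Q2 and Q2 ⇒ n and Q2 ⇒ n and p
Derivation 2: Q0 ⇒ Q1 ⇒ Q2 ⇒ Q2 and p ⇒ n and p

Two distinct leftmost derivations for the same string.

Ambiguous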